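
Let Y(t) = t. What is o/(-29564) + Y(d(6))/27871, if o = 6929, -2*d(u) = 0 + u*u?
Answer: -193650311/823978244 ≈ -0.23502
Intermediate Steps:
d(u) = -u²/2 (d(u) = -(0 + u*u)/2 = -(0 + u²)/2 = -u²/2)
o/(-29564) + Y(d(6))/27871 = 6929/(-29564) - ½*6²/27871 = 6929*(-1/29564) - ½*36*(1/27871) = -6929/29564 - 18*1/27871 = -6929/29564 - 18/27871 = -193650311/823978244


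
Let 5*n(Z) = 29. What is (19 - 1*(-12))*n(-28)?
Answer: 899/5 ≈ 179.80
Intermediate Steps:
n(Z) = 29/5 (n(Z) = (1/5)*29 = 29/5)
(19 - 1*(-12))*n(-28) = (19 - 1*(-12))*(29/5) = (19 + 12)*(29/5) = 31*(29/5) = 899/5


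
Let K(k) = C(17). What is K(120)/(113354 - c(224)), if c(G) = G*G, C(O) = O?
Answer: 17/63178 ≈ 0.00026908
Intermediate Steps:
K(k) = 17
c(G) = G²
K(120)/(113354 - c(224)) = 17/(113354 - 1*224²) = 17/(113354 - 1*50176) = 17/(113354 - 50176) = 17/63178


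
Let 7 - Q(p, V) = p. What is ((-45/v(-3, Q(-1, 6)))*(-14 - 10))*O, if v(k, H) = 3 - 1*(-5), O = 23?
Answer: 3105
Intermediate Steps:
Q(p, V) = 7 - p
v(k, H) = 8 (v(k, H) = 3 + 5 = 8)
((-45/v(-3, Q(-1, 6)))*(-14 - 10))*O = ((-45/8)*(-14 - 10))*23 = (-45*⅛*(-24))*23 = -45/8*(-24)*23 = 135*23 = 3105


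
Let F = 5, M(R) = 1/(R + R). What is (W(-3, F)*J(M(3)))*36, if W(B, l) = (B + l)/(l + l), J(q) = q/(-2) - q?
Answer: -9/5 ≈ -1.8000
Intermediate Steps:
M(R) = 1/(2*R)
J(q) = -3*q/2 (J(q) = q*(-½) - q = -q/2 - q = -3*q/2)
W(B, l) = (B + l)/(2*l) (W(B, l) = (B + l)/((2*l)) = (B + l)*(1/(2*l)) = (B + l)/(2*l))
(W(-3, F)*J(M(3)))*36 = (((½)*(-3 + 5)/5)*(-3/(4*3)))*36 = (((½)*(⅕)*2)*(-3/(4*3)))*36 = ((-3/2*⅙)/5)*36 = ((⅕)*(-¼))*36 = -1/20*36 = -9/5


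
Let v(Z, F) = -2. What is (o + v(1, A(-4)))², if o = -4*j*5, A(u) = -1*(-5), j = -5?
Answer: 9604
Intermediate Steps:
A(u) = 5
o = 100 (o = -4*(-5)*5 = 20*5 = 100)
(o + v(1, A(-4)))² = (100 - 2)² = 98² = 9604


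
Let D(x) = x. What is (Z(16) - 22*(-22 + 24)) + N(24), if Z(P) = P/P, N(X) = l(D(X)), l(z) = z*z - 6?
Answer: 527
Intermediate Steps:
l(z) = -6 + z² (l(z) = z² - 6 = -6 + z²)
N(X) = -6 + X²
Z(P) = 1
(Z(16) - 22*(-22 + 24)) + N(24) = (1 - 22*(-22 + 24)) + (-6 + 24²) = (1 - 22*2) + (-6 + 576) = (1 - 44) + 570 = -43 + 570 = 527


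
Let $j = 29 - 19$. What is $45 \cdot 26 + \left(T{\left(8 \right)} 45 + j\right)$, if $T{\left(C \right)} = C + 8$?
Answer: $1900$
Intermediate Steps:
$T{\left(C \right)} = 8 + C$
$j = 10$ ($j = 29 - 19 = 10$)
$45 \cdot 26 + \left(T{\left(8 \right)} 45 + j\right) = 45 \cdot 26 + \left(\left(8 + 8\right) 45 + 10\right) = 1170 + \left(16 \cdot 45 + 10\right) = 1170 + \left(720 + 10\right) = 1170 + 730 = 1900$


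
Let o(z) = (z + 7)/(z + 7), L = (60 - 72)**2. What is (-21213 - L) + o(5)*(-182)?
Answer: -21539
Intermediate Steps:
L = 144 (L = (-12)**2 = 144)
o(z) = 1 (o(z) = (7 + z)/(7 + z) = 1)
(-21213 - L) + o(5)*(-182) = (-21213 - 1*144) + 1*(-182) = (-21213 - 144) - 182 = -21357 - 182 = -21539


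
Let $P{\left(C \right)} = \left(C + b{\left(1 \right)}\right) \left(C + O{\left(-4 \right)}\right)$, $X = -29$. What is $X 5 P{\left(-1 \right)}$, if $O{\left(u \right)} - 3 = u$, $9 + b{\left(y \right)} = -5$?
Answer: $-4350$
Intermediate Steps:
$b{\left(y \right)} = -14$ ($b{\left(y \right)} = -9 - 5 = -14$)
$O{\left(u \right)} = 3 + u$
$P{\left(C \right)} = \left(-1 + C\right) \left(-14 + C\right)$ ($P{\left(C \right)} = \left(C - 14\right) \left(C + \left(3 - 4\right)\right) = \left(-14 + C\right) \left(C - 1\right) = \left(-14 + C\right) \left(-1 + C\right) = \left(-1 + C\right) \left(-14 + C\right)$)
$X 5 P{\left(-1 \right)} = \left(-29\right) 5 \left(14 + \left(-1\right)^{2} - -15\right) = - 145 \left(14 + 1 + 15\right) = \left(-145\right) 30 = -4350$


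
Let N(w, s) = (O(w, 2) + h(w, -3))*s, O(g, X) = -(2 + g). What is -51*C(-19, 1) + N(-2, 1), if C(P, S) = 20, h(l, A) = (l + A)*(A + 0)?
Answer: -1005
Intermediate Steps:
h(l, A) = A*(A + l) (h(l, A) = (A + l)*A = A*(A + l))
O(g, X) = -2 - g
N(w, s) = s*(7 - 4*w) (N(w, s) = ((-2 - w) - 3*(-3 + w))*s = ((-2 - w) + (9 - 3*w))*s = (7 - 4*w)*s = s*(7 - 4*w))
-51*C(-19, 1) + N(-2, 1) = -51*20 + 1*(7 - 4*(-2)) = -1020 + 1*(7 + 8) = -1020 + 1*15 = -1020 + 15 = -1005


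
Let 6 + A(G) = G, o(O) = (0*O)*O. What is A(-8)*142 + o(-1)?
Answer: -1988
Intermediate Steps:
o(O) = 0 (o(O) = 0*O = 0)
A(G) = -6 + G
A(-8)*142 + o(-1) = (-6 - 8)*142 + 0 = -14*142 + 0 = -1988 + 0 = -1988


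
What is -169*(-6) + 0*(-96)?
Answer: 1014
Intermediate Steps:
-169*(-6) + 0*(-96) = 1014 + 0 = 1014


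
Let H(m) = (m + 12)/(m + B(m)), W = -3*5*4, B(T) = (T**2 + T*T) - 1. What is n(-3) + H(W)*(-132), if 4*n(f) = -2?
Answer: 503/1298 ≈ 0.38752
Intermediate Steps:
B(T) = -1 + 2*T**2 (B(T) = (T**2 + T**2) - 1 = 2*T**2 - 1 = -1 + 2*T**2)
W = -60 (W = -15*4 = -60)
n(f) = -1/2 (n(f) = (1/4)*(-2) = -1/2)
H(m) = (12 + m)/(-1 + m + 2*m**2) (H(m) = (m + 12)/(m + (-1 + 2*m**2)) = (12 + m)/(-1 + m + 2*m**2))
n(-3) + H(W)*(-132) = -1/2 + ((12 - 60)/(-1 - 60 + 2*(-60)**2))*(-132) = -1/2 + (-48/(-1 - 60 + 2*3600))*(-132) = -1/2 + (-48/(-1 - 60 + 7200))*(-132) = -1/2 + (-48/7139)*(-132) = -1/2 + ((1/7139)*(-48))*(-132) = -1/2 - 48/7139*(-132) = -1/2 + 576/649 = 503/1298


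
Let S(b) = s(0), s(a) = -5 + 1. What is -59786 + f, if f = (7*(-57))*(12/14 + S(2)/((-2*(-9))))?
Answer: -180118/3 ≈ -60039.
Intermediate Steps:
s(a) = -4
S(b) = -4
f = -760/3 (f = (7*(-57))*(12/14 - 4/((-2*(-9)))) = -399*(12*(1/14) - 4/18) = -399*(6/7 - 4*1/18) = -399*(6/7 - 2/9) = -399*40/63 = -760/3 ≈ -253.33)
-59786 + f = -59786 - 760/3 = -180118/3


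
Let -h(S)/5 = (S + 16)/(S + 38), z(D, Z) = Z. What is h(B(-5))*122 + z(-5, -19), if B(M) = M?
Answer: -667/3 ≈ -222.33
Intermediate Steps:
h(S) = -5*(16 + S)/(38 + S) (h(S) = -5*(S + 16)/(S + 38) = -5*(16 + S)/(38 + S))
h(B(-5))*122 + z(-5, -19) = (5*(-16 - 1*(-5))/(38 - 5))*122 - 19 = (5*(-16 + 5)/33)*122 - 19 = (5*(1/33)*(-11))*122 - 19 = -5/3*122 - 19 = -610/3 - 19 = -667/3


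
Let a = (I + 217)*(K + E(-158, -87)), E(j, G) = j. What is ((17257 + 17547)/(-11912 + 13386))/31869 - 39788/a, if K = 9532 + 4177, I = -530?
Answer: 30555415730/3018823117083 ≈ 0.010122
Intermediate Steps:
K = 13709
a = -4241463 (a = (-530 + 217)*(13709 - 158) = -313*13551 = -4241463)
((17257 + 17547)/(-11912 + 13386))/31869 - 39788/a = ((17257 + 17547)/(-11912 + 13386))/31869 - 39788/(-4241463) = (34804/1474)*(1/31869) - 39788*(-1/4241463) = (34804*(1/1474))*(1/31869) + 39788/4241463 = (1582/67)*(1/31869) + 39788/4241463 = 1582/2135223 + 39788/4241463 = 30555415730/3018823117083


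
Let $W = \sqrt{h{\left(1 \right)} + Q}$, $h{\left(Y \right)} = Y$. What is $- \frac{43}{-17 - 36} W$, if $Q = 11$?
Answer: $\frac{86 \sqrt{3}}{53} \approx 2.8105$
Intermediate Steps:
$W = 2 \sqrt{3}$ ($W = \sqrt{1 + 11} = \sqrt{12} = 2 \sqrt{3} \approx 3.4641$)
$- \frac{43}{-17 - 36} W = - \frac{43}{-17 - 36} \cdot 2 \sqrt{3} = - \frac{43}{-53} \cdot 2 \sqrt{3} = \left(-43\right) \left(- \frac{1}{53}\right) 2 \sqrt{3} = \frac{43 \cdot 2 \sqrt{3}}{53} = \frac{86 \sqrt{3}}{53}$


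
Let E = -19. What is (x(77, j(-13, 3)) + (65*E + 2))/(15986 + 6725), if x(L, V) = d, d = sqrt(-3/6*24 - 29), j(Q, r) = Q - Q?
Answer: -1233/22711 + I*sqrt(41)/22711 ≈ -0.054291 + 0.00028194*I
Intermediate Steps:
j(Q, r) = 0
d = I*sqrt(41) (d = sqrt(-3*1/6*24 - 29) = sqrt(-1/2*24 - 29) = sqrt(-12 - 29) = sqrt(-41) = I*sqrt(41) ≈ 6.4031*I)
x(L, V) = I*sqrt(41)
(x(77, j(-13, 3)) + (65*E + 2))/(15986 + 6725) = (I*sqrt(41) + (65*(-19) + 2))/(15986 + 6725) = (I*sqrt(41) + (-1235 + 2))/22711 = (I*sqrt(41) - 1233)*(1/22711) = (-1233 + I*sqrt(41))*(1/22711) = -1233/22711 + I*sqrt(41)/22711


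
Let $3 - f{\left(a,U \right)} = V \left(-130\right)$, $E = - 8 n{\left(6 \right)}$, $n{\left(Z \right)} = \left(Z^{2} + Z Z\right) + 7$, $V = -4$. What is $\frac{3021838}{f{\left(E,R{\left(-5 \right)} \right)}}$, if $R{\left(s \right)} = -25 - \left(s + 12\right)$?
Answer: $- \frac{3021838}{517} \approx -5844.9$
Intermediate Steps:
$n{\left(Z \right)} = 7 + 2 Z^{2}$ ($n{\left(Z \right)} = \left(Z^{2} + Z^{2}\right) + 7 = 2 Z^{2} + 7 = 7 + 2 Z^{2}$)
$E = -632$ ($E = - 8 \left(7 + 2 \cdot 6^{2}\right) = - 8 \left(7 + 2 \cdot 36\right) = - 8 \left(7 + 72\right) = \left(-8\right) 79 = -632$)
$R{\left(s \right)} = -37 - s$ ($R{\left(s \right)} = -25 - \left(12 + s\right) = -37 - s$)
$f{\left(a,U \right)} = -517$ ($f{\left(a,U \right)} = 3 - \left(-4\right) \left(-130\right) = 3 - 520 = -517$)
$\frac{3021838}{f{\left(E,R{\left(-5 \right)} \right)}} = \frac{3021838}{-517} = 3021838 \left(- \frac{1}{517}\right) = - \frac{3021838}{517}$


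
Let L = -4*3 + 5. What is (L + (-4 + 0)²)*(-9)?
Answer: -81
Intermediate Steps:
L = -7 (L = -12 + 5 = -7)
(L + (-4 + 0)²)*(-9) = (-7 + (-4 + 0)²)*(-9) = (-7 + (-4)²)*(-9) = (-7 + 16)*(-9) = 9*(-9) = -81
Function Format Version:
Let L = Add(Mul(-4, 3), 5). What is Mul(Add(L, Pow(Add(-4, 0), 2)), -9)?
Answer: -81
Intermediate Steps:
L = -7 (L = Add(-12, 5) = -7)
Mul(Add(L, Pow(Add(-4, 0), 2)), -9) = Mul(Add(-7, Pow(Add(-4, 0), 2)), -9) = Mul(Add(-7, Pow(-4, 2)), -9) = Mul(Add(-7, 16), -9) = Mul(9, -9) = -81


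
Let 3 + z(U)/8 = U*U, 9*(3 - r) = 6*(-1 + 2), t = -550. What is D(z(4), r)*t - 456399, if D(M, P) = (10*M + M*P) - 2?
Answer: -3482297/3 ≈ -1.1608e+6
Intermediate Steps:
r = 7/3 (r = 3 - 2*(-1 + 2)/3 = 3 - 2/3 = 3 - ⅑*6 = 3 - ⅔ = 7/3 ≈ 2.3333)
z(U) = -24 + 8*U² (z(U) = -24 + 8*(U*U) = -24 + 8*U²)
D(M, P) = -2 + 10*M + M*P
D(z(4), r)*t - 456399 = (-2 + 10*(-24 + 8*4²) + (-24 + 8*4²)*(7/3))*(-550) - 456399 = (-2 + 10*(-24 + 8*16) + (-24 + 8*16)*(7/3))*(-550) - 456399 = (-2 + 10*(-24 + 128) + (-24 + 128)*(7/3))*(-550) - 456399 = (-2 + 10*104 + 104*(7/3))*(-550) - 456399 = (-2 + 1040 + 728/3)*(-550) - 456399 = (3842/3)*(-550) - 456399 = -2113100/3 - 456399 = -3482297/3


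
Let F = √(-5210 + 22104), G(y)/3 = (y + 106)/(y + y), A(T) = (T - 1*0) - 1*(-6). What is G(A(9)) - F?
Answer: 121/10 - √16894 ≈ -117.88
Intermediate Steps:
A(T) = 6 + T (A(T) = (T + 0) + 6 = T + 6 = 6 + T)
G(y) = 3*(106 + y)/(2*y) (G(y) = 3*((y + 106)/(y + y)) = 3*((106 + y)/((2*y))) = 3*((106 + y)*(1/(2*y))) = 3*((106 + y)/(2*y)) = 3*(106 + y)/(2*y))
F = √16894 ≈ 129.98
G(A(9)) - F = (3/2 + 159/(6 + 9)) - √16894 = (3/2 + 159/15) - √16894 = (3/2 + 159*(1/15)) - √16894 = (3/2 + 53/5) - √16894 = 121/10 - √16894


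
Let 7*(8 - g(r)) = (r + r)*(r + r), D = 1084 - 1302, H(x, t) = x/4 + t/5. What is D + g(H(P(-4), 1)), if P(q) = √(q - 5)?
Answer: -146791/700 - 6*I/35 ≈ -209.7 - 0.17143*I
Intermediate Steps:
P(q) = √(-5 + q)
H(x, t) = x/4 + t/5 (H(x, t) = x*(¼) + t*(⅕) = x/4 + t/5)
D = -218
g(r) = 8 - 4*r²/7 (g(r) = 8 - (r + r)*(r + r)/7 = 8 - 2*r*2*r/7 = 8 - 4*r²/7)
D + g(H(P(-4), 1)) = -218 + (8 - 4*(√(-5 - 4)/4 + (⅕)*1)²/7) = -218 + (8 - 4*(√(-9)/4 + ⅕)²/7) = -218 + (8 - 4*((3*I)/4 + ⅕)²/7) = -218 + (8 - 4*(3*I/4 + ⅕)²/7) = -218 + (8 - 4*(⅕ + 3*I/4)²/7) = -210 - 4*(⅕ + 3*I/4)²/7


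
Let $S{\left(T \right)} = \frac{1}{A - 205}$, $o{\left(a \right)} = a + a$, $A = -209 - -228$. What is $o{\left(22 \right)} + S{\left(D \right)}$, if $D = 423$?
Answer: $\frac{8183}{186} \approx 43.995$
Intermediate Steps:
$A = 19$ ($A = -209 + 228 = 19$)
$o{\left(a \right)} = 2 a$
$S{\left(T \right)} = - \frac{1}{186}$ ($S{\left(T \right)} = \frac{1}{19 - 205} = \frac{1}{-186} = - \frac{1}{186}$)
$o{\left(22 \right)} + S{\left(D \right)} = 2 \cdot 22 - \frac{1}{186} = 44 - \frac{1}{186} = \frac{8183}{186}$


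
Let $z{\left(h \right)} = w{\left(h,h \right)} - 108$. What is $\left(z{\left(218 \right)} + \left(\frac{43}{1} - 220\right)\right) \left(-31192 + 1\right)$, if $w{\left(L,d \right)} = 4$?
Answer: $8764671$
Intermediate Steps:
$z{\left(h \right)} = -104$ ($z{\left(h \right)} = 4 - 108 = -104$)
$\left(z{\left(218 \right)} + \left(\frac{43}{1} - 220\right)\right) \left(-31192 + 1\right) = \left(-104 + \left(\frac{43}{1} - 220\right)\right) \left(-31192 + 1\right) = \left(-104 + \left(43 \cdot 1 - 220\right)\right) \left(-31191\right) = \left(-104 + \left(43 - 220\right)\right) \left(-31191\right) = \left(-104 - 177\right) \left(-31191\right) = \left(-281\right) \left(-31191\right) = 8764671$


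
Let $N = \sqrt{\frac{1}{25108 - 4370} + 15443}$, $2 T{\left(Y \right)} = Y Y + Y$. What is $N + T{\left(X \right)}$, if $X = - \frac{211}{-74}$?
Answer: $\frac{60135}{10952} + \frac{\sqrt{6641488318030}}{20738} \approx 129.76$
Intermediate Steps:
$X = \frac{211}{74}$ ($X = \left(-211\right) \left(- \frac{1}{74}\right) = \frac{211}{74} \approx 2.8514$)
$T{\left(Y \right)} = \frac{Y}{2} + \frac{Y^{2}}{2}$ ($T{\left(Y \right)} = \frac{Y Y + Y}{2} = \frac{Y^{2} + Y}{2} = \frac{Y + Y^{2}}{2} = \frac{Y}{2} + \frac{Y^{2}}{2}$)
$N = \frac{\sqrt{6641488318030}}{20738}$ ($N = \sqrt{\frac{1}{20738} + 15443} = \sqrt{\frac{320256935}{20738}} = \frac{\sqrt{6641488318030}}{20738} \approx 124.27$)
$N + T{\left(X \right)} = \frac{\sqrt{6641488318030}}{20738} + \frac{1}{2} \cdot \frac{211}{74} \left(1 + \frac{211}{74}\right) = \frac{\sqrt{6641488318030}}{20738} + \frac{1}{2} \cdot \frac{211}{74} \cdot \frac{285}{74} = \frac{\sqrt{6641488318030}}{20738} + \frac{60135}{10952} = \frac{60135}{10952} + \frac{\sqrt{6641488318030}}{20738}$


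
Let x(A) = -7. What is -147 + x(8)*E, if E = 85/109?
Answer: -16618/109 ≈ -152.46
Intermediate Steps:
E = 85/109 (E = 85*(1/109) = 85/109 ≈ 0.77982)
-147 + x(8)*E = -147 - 7*85/109 = -147 - 595/109 = -16618/109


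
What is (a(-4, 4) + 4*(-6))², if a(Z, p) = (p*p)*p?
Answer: 1600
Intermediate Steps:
a(Z, p) = p³ (a(Z, p) = p²*p = p³)
(a(-4, 4) + 4*(-6))² = (4³ + 4*(-6))² = (64 - 24)² = 40² = 1600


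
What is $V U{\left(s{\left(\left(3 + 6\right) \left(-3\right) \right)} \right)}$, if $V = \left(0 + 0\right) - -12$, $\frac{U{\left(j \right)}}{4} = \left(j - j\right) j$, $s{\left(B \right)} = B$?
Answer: $0$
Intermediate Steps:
$U{\left(j \right)} = 0$ ($U{\left(j \right)} = 4 \left(j - j\right) j = 4 \cdot 0 j = 4 \cdot 0 = 0$)
$V = 12$ ($V = 0 + 12 = 12$)
$V U{\left(s{\left(\left(3 + 6\right) \left(-3\right) \right)} \right)} = 12 \cdot 0 = 0$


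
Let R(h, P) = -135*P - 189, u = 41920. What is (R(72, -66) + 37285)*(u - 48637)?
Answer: -309022302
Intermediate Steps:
R(h, P) = -189 - 135*P
(R(72, -66) + 37285)*(u - 48637) = ((-189 - 135*(-66)) + 37285)*(41920 - 48637) = ((-189 + 8910) + 37285)*(-6717) = (8721 + 37285)*(-6717) = 46006*(-6717) = -309022302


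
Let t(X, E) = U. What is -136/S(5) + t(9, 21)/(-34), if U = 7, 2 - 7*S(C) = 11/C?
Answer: 161833/34 ≈ 4759.8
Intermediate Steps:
S(C) = 2/7 - 11/(7*C)
t(X, E) = 7
-136/S(5) + t(9, 21)/(-34) = -136*35/(-11 + 2*5) + 7/(-34) = -136*35/(-11 + 10) + 7*(-1/34) = -136/((1/7)*(1/5)*(-1)) - 7/34 = -136/(-1/35) - 7/34 = -136*(-35) - 7/34 = 4760 - 7/34 = 161833/34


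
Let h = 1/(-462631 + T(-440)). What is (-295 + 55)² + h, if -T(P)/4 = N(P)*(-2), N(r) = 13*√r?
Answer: 948327291439613/16464015477 - 16*I*√110/16464015477 ≈ 57600.0 - 1.0192e-8*I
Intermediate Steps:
T(P) = 104*√P (T(P) = -4*13*√P*(-2) = -(-104)*√P = 104*√P)
h = 1/(-462631 + 208*I*√110) (h = 1/(-462631 + 104*√(-440)) = 1/(-462631 + 104*(2*I*√110)) = 1/(-462631 + 208*I*√110) ≈ -2.1615e-6 - 1.019e-8*I)
(-295 + 55)² + h = (-295 + 55)² + (-35587/16464015477 - 16*I*√110/16464015477) = (-240)² + (-35587/16464015477 - 16*I*√110/16464015477) = 57600 + (-35587/16464015477 - 16*I*√110/16464015477) = 948327291439613/16464015477 - 16*I*√110/16464015477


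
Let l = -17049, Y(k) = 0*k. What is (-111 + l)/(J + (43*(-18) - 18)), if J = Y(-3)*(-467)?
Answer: 65/3 ≈ 21.667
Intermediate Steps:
Y(k) = 0
J = 0 (J = 0*(-467) = 0)
(-111 + l)/(J + (43*(-18) - 18)) = (-111 - 17049)/(0 + (43*(-18) - 18)) = -17160/(0 + (-774 - 18)) = -17160/(0 - 792) = -17160/(-792) = -17160*(-1/792) = 65/3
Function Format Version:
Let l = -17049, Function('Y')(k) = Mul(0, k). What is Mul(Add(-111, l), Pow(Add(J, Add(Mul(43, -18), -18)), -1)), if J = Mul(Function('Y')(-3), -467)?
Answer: Rational(65, 3) ≈ 21.667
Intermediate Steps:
Function('Y')(k) = 0
J = 0 (J = Mul(0, -467) = 0)
Mul(Add(-111, l), Pow(Add(J, Add(Mul(43, -18), -18)), -1)) = Mul(Add(-111, -17049), Pow(Add(0, Add(Mul(43, -18), -18)), -1)) = Mul(-17160, Pow(Add(0, Add(-774, -18)), -1)) = Mul(-17160, Pow(Add(0, -792), -1)) = Mul(-17160, Pow(-792, -1)) = Mul(-17160, Rational(-1, 792)) = Rational(65, 3)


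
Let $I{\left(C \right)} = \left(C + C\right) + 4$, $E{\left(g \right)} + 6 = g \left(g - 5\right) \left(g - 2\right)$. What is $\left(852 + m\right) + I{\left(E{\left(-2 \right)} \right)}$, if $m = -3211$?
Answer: $-2479$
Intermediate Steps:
$E{\left(g \right)} = -6 + g \left(-5 + g\right) \left(-2 + g\right)$ ($E{\left(g \right)} = -6 + g \left(g - 5\right) \left(g - 2\right) = -6 + g \left(-5 + g\right) \left(-2 + g\right)$)
$I{\left(C \right)} = 4 + 2 C$ ($I{\left(C \right)} = 2 C + 4 = 4 + 2 C$)
$\left(852 + m\right) + I{\left(E{\left(-2 \right)} \right)} = \left(852 - 3211\right) + \left(4 + 2 \left(-6 + \left(-2\right)^{3} - 7 \left(-2\right)^{2} + 10 \left(-2\right)\right)\right) = -2359 + \left(4 + 2 \left(-6 - 8 - 28 - 20\right)\right) = -2359 + \left(4 + 2 \left(-62\right)\right) = -2359 + \left(4 - 124\right) = -2359 - 120 = -2479$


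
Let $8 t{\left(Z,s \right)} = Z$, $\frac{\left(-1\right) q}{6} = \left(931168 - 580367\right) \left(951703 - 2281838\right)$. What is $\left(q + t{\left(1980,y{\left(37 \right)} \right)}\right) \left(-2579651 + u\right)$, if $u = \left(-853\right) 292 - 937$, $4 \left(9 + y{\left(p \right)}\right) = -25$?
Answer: $-7922142754053361680$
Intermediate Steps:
$y{\left(p \right)} = - \frac{61}{4}$ ($y{\left(p \right)} = -9 + \frac{1}{4} \left(-25\right) = -9 - \frac{25}{4} = - \frac{61}{4}$)
$q = 2799676128810$ ($q = - 6 \left(931168 - 580367\right) \left(951703 - 2281838\right) = - 6 \cdot 350801 \left(-1330135\right) = \left(-6\right) \left(-466612688135\right) = 2799676128810$)
$u = -250013$ ($u = -249076 - 937 = -250013$)
$t{\left(Z,s \right)} = \frac{Z}{8}$
$\left(q + t{\left(1980,y{\left(37 \right)} \right)}\right) \left(-2579651 + u\right) = \left(2799676128810 + \frac{1}{8} \cdot 1980\right) \left(-2579651 - 250013\right) = \left(2799676128810 + \frac{495}{2}\right) \left(-2829664\right) = \frac{5599352258115}{2} \left(-2829664\right) = -7922142754053361680$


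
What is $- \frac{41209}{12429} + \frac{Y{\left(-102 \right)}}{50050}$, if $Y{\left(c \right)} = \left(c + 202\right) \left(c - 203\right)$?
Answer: $- \frac{48831899}{12441429} \approx -3.9249$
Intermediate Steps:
$Y{\left(c \right)} = \left(-203 + c\right) \left(202 + c\right)$ ($Y{\left(c \right)} = \left(202 + c\right) \left(-203 + c\right) = \left(-203 + c\right) \left(202 + c\right)$)
$- \frac{41209}{12429} + \frac{Y{\left(-102 \right)}}{50050} = - \frac{41209}{12429} + \frac{-41006 + \left(-102\right)^{2} - -102}{50050} = \left(-41209\right) \frac{1}{12429} + \left(-41006 + 10404 + 102\right) \frac{1}{50050} = - \frac{41209}{12429} - \frac{610}{1001} = - \frac{48831899}{12441429}$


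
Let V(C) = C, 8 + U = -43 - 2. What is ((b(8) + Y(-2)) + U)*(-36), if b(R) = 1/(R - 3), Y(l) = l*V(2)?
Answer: 10224/5 ≈ 2044.8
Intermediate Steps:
U = -53 (U = -8 + (-43 - 2) = -8 - 45 = -53)
Y(l) = 2*l (Y(l) = l*2 = 2*l)
b(R) = 1/(-3 + R)
((b(8) + Y(-2)) + U)*(-36) = ((1/(-3 + 8) + 2*(-2)) - 53)*(-36) = ((1/5 - 4) - 53)*(-36) = ((⅕ - 4) - 53)*(-36) = (-19/5 - 53)*(-36) = -284/5*(-36) = 10224/5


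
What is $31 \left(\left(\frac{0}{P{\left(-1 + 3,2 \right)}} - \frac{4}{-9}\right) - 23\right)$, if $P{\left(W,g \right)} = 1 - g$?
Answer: $- \frac{6293}{9} \approx -699.22$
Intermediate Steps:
$31 \left(\left(\frac{0}{P{\left(-1 + 3,2 \right)}} - \frac{4}{-9}\right) - 23\right) = 31 \left(\left(\frac{0}{1 - 2} - \frac{4}{-9}\right) - 23\right) = 31 \left(\left(\frac{0}{1 - 2} - - \frac{4}{9}\right) - 23\right) = 31 \left(\left(\frac{0}{-1} + \frac{4}{9}\right) - 23\right) = 31 \left(\left(0 \left(-1\right) + \frac{4}{9}\right) - 23\right) = 31 \left(\left(0 + \frac{4}{9}\right) - 23\right) = 31 \left(\frac{4}{9} - 23\right) = 31 \left(- \frac{203}{9}\right) = - \frac{6293}{9}$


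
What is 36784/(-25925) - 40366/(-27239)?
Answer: 44529174/706171075 ≈ 0.063057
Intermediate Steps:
36784/(-25925) - 40366/(-27239) = 36784*(-1/25925) - 40366*(-1/27239) = -36784/25925 + 40366/27239 = 44529174/706171075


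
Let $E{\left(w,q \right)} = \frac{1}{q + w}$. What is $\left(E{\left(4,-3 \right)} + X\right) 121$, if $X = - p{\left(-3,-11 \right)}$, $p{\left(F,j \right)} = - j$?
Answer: $-1210$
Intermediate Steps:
$X = -11$ ($X = - \left(-1\right) \left(-11\right) = \left(-1\right) 11 = -11$)
$\left(E{\left(4,-3 \right)} + X\right) 121 = \left(\frac{1}{-3 + 4} - 11\right) 121 = \left(1^{-1} - 11\right) 121 = \left(1 - 11\right) 121 = \left(-10\right) 121 = -1210$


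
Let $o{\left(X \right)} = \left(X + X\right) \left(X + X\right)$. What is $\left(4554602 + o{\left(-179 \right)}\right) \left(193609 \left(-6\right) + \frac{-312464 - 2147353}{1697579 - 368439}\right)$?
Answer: $- \frac{3615102978767132391}{664570} \approx -5.4398 \cdot 10^{12}$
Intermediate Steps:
$o{\left(X \right)} = 4 X^{2}$ ($o{\left(X \right)} = 2 X 2 X = 4 X^{2}$)
$\left(4554602 + o{\left(-179 \right)}\right) \left(193609 \left(-6\right) + \frac{-312464 - 2147353}{1697579 - 368439}\right) = \left(4554602 + 4 \left(-179\right)^{2}\right) \left(193609 \left(-6\right) + \frac{-312464 - 2147353}{1697579 - 368439}\right) = \left(4554602 + 4 \cdot 32041\right) \left(-1161654 + \frac{-312464 - 2147353}{1329140}\right) = \left(4554602 + 128164\right) \left(-1161654 - \frac{2459817}{1329140}\right) = 4682766 \left(-1161654 - \frac{2459817}{1329140}\right) = 4682766 \left(- \frac{1544003257377}{1329140}\right) = - \frac{3615102978767132391}{664570}$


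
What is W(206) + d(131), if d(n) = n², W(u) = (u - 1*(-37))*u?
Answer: 67219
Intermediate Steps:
W(u) = u*(37 + u) (W(u) = (u + 37)*u = (37 + u)*u = u*(37 + u))
W(206) + d(131) = 206*(37 + 206) + 131² = 206*243 + 17161 = 50058 + 17161 = 67219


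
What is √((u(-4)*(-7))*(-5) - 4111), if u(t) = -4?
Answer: I*√4251 ≈ 65.2*I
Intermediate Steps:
√((u(-4)*(-7))*(-5) - 4111) = √(-4*(-7)*(-5) - 4111) = √(28*(-5) - 4111) = √(-140 - 4111) = √(-4251) = I*√4251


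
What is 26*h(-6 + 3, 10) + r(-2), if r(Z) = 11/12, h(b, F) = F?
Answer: 3131/12 ≈ 260.92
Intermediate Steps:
r(Z) = 11/12 (r(Z) = 11*(1/12) = 11/12)
26*h(-6 + 3, 10) + r(-2) = 26*10 + 11/12 = 260 + 11/12 = 3131/12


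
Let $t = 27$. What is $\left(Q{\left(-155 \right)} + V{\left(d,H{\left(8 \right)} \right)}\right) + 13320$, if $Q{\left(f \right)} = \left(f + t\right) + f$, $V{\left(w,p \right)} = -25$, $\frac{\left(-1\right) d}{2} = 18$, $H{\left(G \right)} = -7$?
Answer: $13012$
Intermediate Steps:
$d = -36$ ($d = \left(-2\right) 18 = -36$)
$Q{\left(f \right)} = 27 + 2 f$ ($Q{\left(f \right)} = \left(f + 27\right) + f = \left(27 + f\right) + f = 27 + 2 f$)
$\left(Q{\left(-155 \right)} + V{\left(d,H{\left(8 \right)} \right)}\right) + 13320 = \left(\left(27 + 2 \left(-155\right)\right) - 25\right) + 13320 = \left(\left(27 - 310\right) - 25\right) + 13320 = \left(-283 - 25\right) + 13320 = -308 + 13320 = 13012$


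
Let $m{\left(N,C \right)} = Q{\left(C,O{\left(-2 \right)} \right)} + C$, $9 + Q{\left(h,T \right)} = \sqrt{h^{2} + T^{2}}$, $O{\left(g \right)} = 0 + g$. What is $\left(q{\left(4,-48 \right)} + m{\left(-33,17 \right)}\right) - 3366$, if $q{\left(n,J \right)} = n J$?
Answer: $-3550 + \sqrt{293} \approx -3532.9$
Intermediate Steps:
$O{\left(g \right)} = g$
$q{\left(n,J \right)} = J n$
$Q{\left(h,T \right)} = -9 + \sqrt{T^{2} + h^{2}}$ ($Q{\left(h,T \right)} = -9 + \sqrt{h^{2} + T^{2}} = -9 + \sqrt{T^{2} + h^{2}}$)
$m{\left(N,C \right)} = -9 + C + \sqrt{4 + C^{2}}$ ($m{\left(N,C \right)} = \left(-9 + \sqrt{\left(-2\right)^{2} + C^{2}}\right) + C = \left(-9 + \sqrt{4 + C^{2}}\right) + C = -9 + C + \sqrt{4 + C^{2}}$)
$\left(q{\left(4,-48 \right)} + m{\left(-33,17 \right)}\right) - 3366 = \left(\left(-48\right) 4 + \left(-9 + 17 + \sqrt{4 + 17^{2}}\right)\right) - 3366 = \left(-192 + \left(-9 + 17 + \sqrt{4 + 289}\right)\right) - 3366 = \left(-192 + \left(-9 + 17 + \sqrt{293}\right)\right) - 3366 = \left(-192 + \left(8 + \sqrt{293}\right)\right) - 3366 = \left(-184 + \sqrt{293}\right) - 3366 = -3550 + \sqrt{293}$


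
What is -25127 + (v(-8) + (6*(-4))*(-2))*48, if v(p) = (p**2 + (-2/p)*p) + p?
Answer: -20231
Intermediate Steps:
v(p) = -2 + p + p**2 (v(p) = (p**2 - 2) + p = (-2 + p**2) + p = -2 + p + p**2)
-25127 + (v(-8) + (6*(-4))*(-2))*48 = -25127 + ((-2 - 8 + (-8)**2) + (6*(-4))*(-2))*48 = -25127 + ((-2 - 8 + 64) - 24*(-2))*48 = -25127 + (54 + 48)*48 = -25127 + 102*48 = -25127 + 4896 = -20231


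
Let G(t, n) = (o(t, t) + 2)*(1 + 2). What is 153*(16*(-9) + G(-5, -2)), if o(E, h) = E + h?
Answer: -25704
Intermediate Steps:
G(t, n) = 6 + 6*t (G(t, n) = ((t + t) + 2)*(1 + 2) = (2*t + 2)*3 = (2 + 2*t)*3 = 6 + 6*t)
153*(16*(-9) + G(-5, -2)) = 153*(16*(-9) + (6 + 6*(-5))) = 153*(-144 + (6 - 30)) = 153*(-144 - 24) = 153*(-168) = -25704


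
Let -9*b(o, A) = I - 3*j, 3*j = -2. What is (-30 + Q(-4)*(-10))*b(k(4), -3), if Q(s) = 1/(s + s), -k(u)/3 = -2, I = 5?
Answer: 805/36 ≈ 22.361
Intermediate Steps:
j = -⅔ (j = (⅓)*(-2) = -⅔ ≈ -0.66667)
k(u) = 6 (k(u) = -3*(-2) = 6)
b(o, A) = -7/9 (b(o, A) = -(5 - 3*(-⅔))/9 = -(5 + 2)/9 = -⅑*7 = -7/9)
Q(s) = 1/(2*s)
(-30 + Q(-4)*(-10))*b(k(4), -3) = (-30 + ((½)/(-4))*(-10))*(-7/9) = (-30 + ((½)*(-¼))*(-10))*(-7/9) = (-30 - ⅛*(-10))*(-7/9) = (-30 + 5/4)*(-7/9) = -115/4*(-7/9) = 805/36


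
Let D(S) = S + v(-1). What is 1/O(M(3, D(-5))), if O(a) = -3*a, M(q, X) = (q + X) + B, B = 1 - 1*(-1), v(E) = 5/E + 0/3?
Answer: 1/15 ≈ 0.066667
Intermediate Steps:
v(E) = 5/E (v(E) = 5/E + 0*(⅓) = 5/E + 0 = 5/E)
D(S) = -5 + S (D(S) = S + 5/(-1) = S + 5*(-1) = S - 5 = -5 + S)
B = 2 (B = 1 + 1 = 2)
M(q, X) = 2 + X + q (M(q, X) = (q + X) + 2 = (X + q) + 2 = 2 + X + q)
1/O(M(3, D(-5))) = 1/(-3*(2 + (-5 - 5) + 3)) = 1/(-3*(2 - 10 + 3)) = 1/(-3*(-5)) = 1/15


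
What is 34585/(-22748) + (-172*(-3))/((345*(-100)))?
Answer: -100410039/65400500 ≈ -1.5353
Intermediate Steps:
34585/(-22748) + (-172*(-3))/((345*(-100))) = 34585*(-1/22748) + 516/(-34500) = -34585/22748 + 516*(-1/34500) = -34585/22748 - 43/2875 = -100410039/65400500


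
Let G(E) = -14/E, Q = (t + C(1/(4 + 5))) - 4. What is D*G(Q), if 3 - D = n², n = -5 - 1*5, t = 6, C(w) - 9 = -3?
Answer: 679/4 ≈ 169.75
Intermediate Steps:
C(w) = 6 (C(w) = 9 - 3 = 6)
n = -10 (n = -5 - 5 = -10)
Q = 8 (Q = (6 + 6) - 4 = 12 - 4 = 8)
D = -97 (D = 3 - 1*(-10)² = 3 - 1*100 = 3 - 100 = -97)
D*G(Q) = -(-1358)/8 = -97*(-7/4) = 679/4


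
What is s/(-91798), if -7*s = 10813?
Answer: 10813/642586 ≈ 0.016827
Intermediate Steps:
s = -10813/7 (s = -⅐*10813 = -10813/7 ≈ -1544.7)
s/(-91798) = -10813/7/(-91798) = -10813/7*(-1/91798) = 10813/642586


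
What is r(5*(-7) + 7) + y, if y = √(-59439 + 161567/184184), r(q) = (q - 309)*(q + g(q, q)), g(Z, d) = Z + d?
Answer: 28308 + I*√10287570264686/13156 ≈ 28308.0 + 243.8*I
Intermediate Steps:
r(q) = 3*q*(-309 + q) (r(q) = (q - 309)*(q + (q + q)) = (-309 + q)*(q + 2*q) = (-309 + q)*(3*q) = 3*q*(-309 + q))
y = I*√10287570264686/13156 (y = √(-59439 + 161567*(1/184184)) = √(-59439 + 23081/26312) = √(-1563935887/26312) = I*√10287570264686/13156 ≈ 243.8*I)
r(5*(-7) + 7) + y = 3*(5*(-7) + 7)*(-309 + (5*(-7) + 7)) + I*√10287570264686/13156 = 3*(-35 + 7)*(-309 + (-35 + 7)) + I*√10287570264686/13156 = 3*(-28)*(-309 - 28) + I*√10287570264686/13156 = 3*(-28)*(-337) + I*√10287570264686/13156 = 28308 + I*√10287570264686/13156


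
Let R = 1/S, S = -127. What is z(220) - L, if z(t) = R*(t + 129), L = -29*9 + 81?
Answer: 22511/127 ≈ 177.25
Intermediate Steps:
R = -1/127 (R = 1/(-127) = -1/127 ≈ -0.0078740)
L = -180 (L = -261 + 81 = -180)
z(t) = -129/127 - t/127 (z(t) = -(t + 129)/127 = -(129 + t)/127 = -129/127 - t/127)
z(220) - L = (-129/127 - 1/127*220) - 1*(-180) = (-129/127 - 220/127) + 180 = -349/127 + 180 = 22511/127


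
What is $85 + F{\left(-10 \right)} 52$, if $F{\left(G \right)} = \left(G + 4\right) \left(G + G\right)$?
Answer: $6325$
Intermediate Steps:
$F{\left(G \right)} = 2 G \left(4 + G\right)$ ($F{\left(G \right)} = \left(4 + G\right) 2 G = 2 G \left(4 + G\right)$)
$85 + F{\left(-10 \right)} 52 = 85 + 2 \left(-10\right) \left(4 - 10\right) 52 = 85 + 2 \left(-10\right) \left(-6\right) 52 = 85 + 120 \cdot 52 = 85 + 6240 = 6325$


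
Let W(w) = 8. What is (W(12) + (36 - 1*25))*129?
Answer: 2451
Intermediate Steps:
(W(12) + (36 - 1*25))*129 = (8 + (36 - 1*25))*129 = (8 + (36 - 25))*129 = (8 + 11)*129 = 19*129 = 2451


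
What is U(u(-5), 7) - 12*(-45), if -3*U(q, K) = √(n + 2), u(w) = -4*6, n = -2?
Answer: 540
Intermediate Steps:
u(w) = -24
U(q, K) = 0 (U(q, K) = -√(-2 + 2)/3 = -√0/3 = -⅓*0 = 0)
U(u(-5), 7) - 12*(-45) = 0 - 12*(-45) = 0 + 540 = 540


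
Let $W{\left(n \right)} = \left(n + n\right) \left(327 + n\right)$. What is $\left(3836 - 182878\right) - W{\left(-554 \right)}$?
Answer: $-430558$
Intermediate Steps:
$W{\left(n \right)} = 2 n \left(327 + n\right)$
$\left(3836 - 182878\right) - W{\left(-554 \right)} = \left(3836 - 182878\right) - 2 \left(-554\right) \left(327 - 554\right) = \left(3836 - 182878\right) - 2 \left(-554\right) \left(-227\right) = -179042 - 251516 = -430558$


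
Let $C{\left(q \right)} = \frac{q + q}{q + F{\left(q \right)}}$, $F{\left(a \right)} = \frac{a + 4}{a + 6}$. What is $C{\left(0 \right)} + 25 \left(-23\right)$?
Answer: $-575$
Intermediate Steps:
$F{\left(a \right)} = \frac{4 + a}{6 + a}$
$C{\left(q \right)} = \frac{2 q}{q + \frac{4 + q}{6 + q}}$ ($C{\left(q \right)} = \frac{q + q}{q + \frac{4 + q}{6 + q}} = \frac{2 q}{q + \frac{4 + q}{6 + q}}$)
$C{\left(0 \right)} + 25 \left(-23\right) = 2 \cdot 0 \frac{1}{4 + 0 + 0 \left(6 + 0\right)} \left(6 + 0\right) + 25 \left(-23\right) = 2 \cdot 0 \frac{1}{4 + 0 + 0 \cdot 6} \cdot 6 - 575 = 2 \cdot 0 \frac{1}{4 + 0 + 0} \cdot 6 - 575 = 2 \cdot 0 \cdot \frac{1}{4} \cdot 6 - 575 = 0 - 575 = -575$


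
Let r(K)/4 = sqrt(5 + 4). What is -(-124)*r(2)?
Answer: 1488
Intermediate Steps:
r(K) = 12 (r(K) = 4*sqrt(5 + 4) = 4*sqrt(9) = 4*3 = 12)
-(-124)*r(2) = -(-124)*12 = -124*(-12) = 1488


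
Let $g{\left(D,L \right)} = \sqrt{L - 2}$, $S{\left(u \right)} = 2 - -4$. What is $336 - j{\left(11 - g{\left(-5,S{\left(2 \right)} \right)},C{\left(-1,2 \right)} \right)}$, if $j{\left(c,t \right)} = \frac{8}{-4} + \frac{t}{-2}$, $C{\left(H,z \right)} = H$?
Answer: $\frac{675}{2} \approx 337.5$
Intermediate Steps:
$S{\left(u \right)} = 6$ ($S{\left(u \right)} = 2 + 4 = 6$)
$g{\left(D,L \right)} = \sqrt{-2 + L}$
$j{\left(c,t \right)} = -2 - \frac{t}{2}$ ($j{\left(c,t \right)} = 8 \left(- \frac{1}{4}\right) + t \left(- \frac{1}{2}\right) = -2 - \frac{t}{2}$)
$336 - j{\left(11 - g{\left(-5,S{\left(2 \right)} \right)},C{\left(-1,2 \right)} \right)} = 336 - \left(-2 - - \frac{1}{2}\right) = 336 - \left(-2 + \frac{1}{2}\right) = 336 - - \frac{3}{2} = 336 + \frac{3}{2} = \frac{675}{2}$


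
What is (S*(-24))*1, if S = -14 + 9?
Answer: 120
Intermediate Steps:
S = -5
(S*(-24))*1 = -5*(-24)*1 = 120*1 = 120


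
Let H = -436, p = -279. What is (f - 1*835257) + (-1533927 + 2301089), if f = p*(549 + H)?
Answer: -99622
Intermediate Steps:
f = -31527 (f = -279*(549 - 436) = -279*113 = -31527)
(f - 1*835257) + (-1533927 + 2301089) = (-31527 - 1*835257) + (-1533927 + 2301089) = (-31527 - 835257) + 767162 = -866784 + 767162 = -99622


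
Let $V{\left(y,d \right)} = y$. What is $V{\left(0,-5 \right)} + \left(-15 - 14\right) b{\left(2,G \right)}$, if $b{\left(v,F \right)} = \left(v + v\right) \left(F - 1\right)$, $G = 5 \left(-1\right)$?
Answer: $696$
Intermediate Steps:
$G = -5$
$b{\left(v,F \right)} = 2 v \left(-1 + F\right)$
$V{\left(0,-5 \right)} + \left(-15 - 14\right) b{\left(2,G \right)} = 0 + \left(-15 - 14\right) 2 \cdot 2 \left(-1 - 5\right) = 0 + \left(-15 - 14\right) 2 \cdot 2 \left(-6\right) = 0 - -696 = 0 + 696 = 696$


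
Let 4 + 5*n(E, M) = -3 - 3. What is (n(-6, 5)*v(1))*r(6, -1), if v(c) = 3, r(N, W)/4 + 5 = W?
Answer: 144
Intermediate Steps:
n(E, M) = -2 (n(E, M) = -4/5 + (-3 - 3)/5 = -4/5 + (1/5)*(-6) = -4/5 - 6/5 = -2)
r(N, W) = -20 + 4*W
(n(-6, 5)*v(1))*r(6, -1) = (-2*3)*(-20 + 4*(-1)) = -6*(-20 - 4) = -6*(-24) = 144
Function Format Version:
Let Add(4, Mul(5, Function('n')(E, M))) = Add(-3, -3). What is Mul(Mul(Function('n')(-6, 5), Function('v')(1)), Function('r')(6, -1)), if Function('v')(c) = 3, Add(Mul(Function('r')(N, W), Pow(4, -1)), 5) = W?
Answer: 144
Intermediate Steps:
Function('n')(E, M) = -2 (Function('n')(E, M) = Add(Rational(-4, 5), Mul(Rational(1, 5), Add(-3, -3))) = Add(Rational(-4, 5), Mul(Rational(1, 5), -6)) = Add(Rational(-4, 5), Rational(-6, 5)) = -2)
Function('r')(N, W) = Add(-20, Mul(4, W))
Mul(Mul(Function('n')(-6, 5), Function('v')(1)), Function('r')(6, -1)) = Mul(Mul(-2, 3), Add(-20, Mul(4, -1))) = Mul(-6, Add(-20, -4)) = Mul(-6, -24) = 144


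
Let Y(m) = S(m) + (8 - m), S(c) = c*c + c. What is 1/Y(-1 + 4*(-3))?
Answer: 1/177 ≈ 0.0056497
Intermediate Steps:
S(c) = c + c² (S(c) = c² + c = c + c²)
Y(m) = 8 - m + m*(1 + m) (Y(m) = m*(1 + m) + (8 - m) = 8 - m + m*(1 + m))
1/Y(-1 + 4*(-3)) = 1/(8 + (-1 + 4*(-3))²) = 1/(8 + (-1 - 12)²) = 1/(8 + (-13)²) = 1/(8 + 169) = 1/177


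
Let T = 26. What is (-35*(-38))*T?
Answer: 34580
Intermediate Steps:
(-35*(-38))*T = -35*(-38)*26 = 1330*26 = 34580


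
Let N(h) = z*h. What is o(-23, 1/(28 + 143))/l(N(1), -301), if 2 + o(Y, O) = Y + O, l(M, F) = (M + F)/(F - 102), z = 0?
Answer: -1722422/51471 ≈ -33.464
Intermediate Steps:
N(h) = 0 (N(h) = 0*h = 0)
l(M, F) = (F + M)/(-102 + F)
o(Y, O) = -2 + O + Y (o(Y, O) = -2 + (Y + O) = -2 + (O + Y) = -2 + O + Y)
o(-23, 1/(28 + 143))/l(N(1), -301) = (-2 + 1/(28 + 143) - 23)/(((-301 + 0)/(-102 - 301))) = (-2 + 1/171 - 23)/((-301/(-403))) = (-2 + 1/171 - 23)/((-1/403*(-301))) = -4274/(171*301/403) = -4274/171*403/301 = -1722422/51471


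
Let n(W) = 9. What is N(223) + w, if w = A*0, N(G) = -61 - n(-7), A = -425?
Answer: -70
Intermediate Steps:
N(G) = -70 (N(G) = -61 - 1*9 = -61 - 9 = -70)
w = 0 (w = -425*0 = 0)
N(223) + w = -70 + 0 = -70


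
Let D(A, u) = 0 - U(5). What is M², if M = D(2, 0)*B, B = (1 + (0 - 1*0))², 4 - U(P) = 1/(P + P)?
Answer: 1521/100 ≈ 15.210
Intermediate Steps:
U(P) = 4 - 1/(2*P) (U(P) = 4 - 1/(P + P) = 4 - 1/(2*P))
D(A, u) = -39/10 (D(A, u) = 0 - (4 - ½/5) = 0 - (4 - ½*⅕) = 0 - (4 - ⅒) = 0 - 1*39/10 = 0 - 39/10 = -39/10)
B = 1 (B = (1 + (0 + 0))² = (1 + 0)² = 1² = 1)
M = -39/10 (M = -39/10*1 = -39/10 ≈ -3.9000)
M² = (-39/10)² = 1521/100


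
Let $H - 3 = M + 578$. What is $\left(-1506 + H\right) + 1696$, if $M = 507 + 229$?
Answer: $1507$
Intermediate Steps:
$M = 736$
$H = 1317$ ($H = 3 + \left(736 + 578\right) = 3 + 1314 = 1317$)
$\left(-1506 + H\right) + 1696 = \left(-1506 + 1317\right) + 1696 = -189 + 1696 = 1507$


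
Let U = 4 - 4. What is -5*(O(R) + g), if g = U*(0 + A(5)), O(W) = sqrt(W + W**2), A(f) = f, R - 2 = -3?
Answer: 0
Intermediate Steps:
R = -1 (R = 2 - 3 = -1)
U = 0
g = 0 (g = 0*(0 + 5) = 0*5 = 0)
-5*(O(R) + g) = -5*(sqrt(-(1 - 1)) + 0) = -5*(sqrt(-1*0) + 0) = -5*(sqrt(0) + 0) = -5*(0 + 0) = -5*0 = 0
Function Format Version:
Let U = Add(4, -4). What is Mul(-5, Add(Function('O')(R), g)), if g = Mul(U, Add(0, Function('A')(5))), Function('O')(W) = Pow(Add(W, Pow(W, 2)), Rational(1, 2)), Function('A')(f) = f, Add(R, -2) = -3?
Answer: 0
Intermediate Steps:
R = -1 (R = Add(2, -3) = -1)
U = 0
g = 0 (g = Mul(0, Add(0, 5)) = Mul(0, 5) = 0)
Mul(-5, Add(Function('O')(R), g)) = Mul(-5, Add(Pow(Mul(-1, Add(1, -1)), Rational(1, 2)), 0)) = Mul(-5, Add(Pow(Mul(-1, 0), Rational(1, 2)), 0)) = Mul(-5, Add(Pow(0, Rational(1, 2)), 0)) = Mul(-5, Add(0, 0)) = Mul(-5, 0) = 0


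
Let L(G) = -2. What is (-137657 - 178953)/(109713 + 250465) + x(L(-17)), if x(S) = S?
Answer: -74069/25727 ≈ -2.8790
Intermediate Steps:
(-137657 - 178953)/(109713 + 250465) + x(L(-17)) = (-137657 - 178953)/(109713 + 250465) - 2 = -316610/360178 - 2 = -316610*1/360178 - 2 = -22615/25727 - 2 = -74069/25727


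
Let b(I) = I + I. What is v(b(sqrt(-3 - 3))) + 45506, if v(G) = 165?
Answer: 45671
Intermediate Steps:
b(I) = 2*I
v(b(sqrt(-3 - 3))) + 45506 = 165 + 45506 = 45671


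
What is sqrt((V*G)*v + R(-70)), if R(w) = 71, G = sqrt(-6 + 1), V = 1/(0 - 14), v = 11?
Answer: sqrt(13916 - 154*I*sqrt(5))/14 ≈ 8.4268 - 0.10425*I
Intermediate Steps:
V = -1/14 (V = 1/(-14) = -1/14 ≈ -0.071429)
G = I*sqrt(5) (G = sqrt(-5) = I*sqrt(5) ≈ 2.2361*I)
sqrt((V*G)*v + R(-70)) = sqrt(-I*sqrt(5)/14*11 + 71) = sqrt(-11*I*sqrt(5)/14 + 71) = sqrt(71 - 11*I*sqrt(5)/14)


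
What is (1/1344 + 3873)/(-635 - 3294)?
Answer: -5205313/5280576 ≈ -0.98575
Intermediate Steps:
(1/1344 + 3873)/(-635 - 3294) = (1/1344 + 3873)/(-3929) = (5205313/1344)*(-1/3929) = -5205313/5280576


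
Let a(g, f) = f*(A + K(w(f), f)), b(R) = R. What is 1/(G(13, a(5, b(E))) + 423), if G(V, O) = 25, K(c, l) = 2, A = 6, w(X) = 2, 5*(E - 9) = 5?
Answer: 1/448 ≈ 0.0022321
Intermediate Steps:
E = 10 (E = 9 + (⅕)*5 = 9 + 1 = 10)
a(g, f) = 8*f (a(g, f) = f*(6 + 2) = f*8 = 8*f)
1/(G(13, a(5, b(E))) + 423) = 1/(25 + 423) = 1/448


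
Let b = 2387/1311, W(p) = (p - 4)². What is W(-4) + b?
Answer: 86291/1311 ≈ 65.821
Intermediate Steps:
W(p) = (-4 + p)²
b = 2387/1311 (b = 2387*(1/1311) = 2387/1311 ≈ 1.8207)
W(-4) + b = (-4 - 4)² + 2387/1311 = (-8)² + 2387/1311 = 64 + 2387/1311 = 86291/1311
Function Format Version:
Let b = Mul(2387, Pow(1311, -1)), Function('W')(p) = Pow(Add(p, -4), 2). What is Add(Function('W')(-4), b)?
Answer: Rational(86291, 1311) ≈ 65.821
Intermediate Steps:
Function('W')(p) = Pow(Add(-4, p), 2)
b = Rational(2387, 1311) (b = Mul(2387, Rational(1, 1311)) = Rational(2387, 1311) ≈ 1.8207)
Add(Function('W')(-4), b) = Add(Pow(Add(-4, -4), 2), Rational(2387, 1311)) = Add(Pow(-8, 2), Rational(2387, 1311)) = Add(64, Rational(2387, 1311)) = Rational(86291, 1311)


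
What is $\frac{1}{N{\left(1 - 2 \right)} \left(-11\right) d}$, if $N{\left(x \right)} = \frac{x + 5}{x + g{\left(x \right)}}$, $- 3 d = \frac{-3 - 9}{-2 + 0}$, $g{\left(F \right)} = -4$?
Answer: $- \frac{5}{88} \approx -0.056818$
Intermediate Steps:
$d = -2$ ($d = - \frac{\left(-3 - 9\right) \frac{1}{-2 + 0}}{3} = - \frac{\left(-12\right) \frac{1}{-2}}{3} = - \frac{\left(-12\right) \left(- \frac{1}{2}\right)}{3} = \left(- \frac{1}{3}\right) 6 = -2$)
$N{\left(x \right)} = \frac{5 + x}{-4 + x}$ ($N{\left(x \right)} = \frac{x + 5}{x - 4} = \frac{5 + x}{-4 + x}$)
$\frac{1}{N{\left(1 - 2 \right)} \left(-11\right) d} = \frac{1}{\frac{5 + \left(1 - 2\right)}{-4 + \left(1 - 2\right)} \left(-11\right) \left(-2\right)} = \frac{1}{\frac{5 - 1}{-4 - 1} \left(-11\right) \left(-2\right)} = \frac{1}{\frac{1}{-5} \cdot 4 \left(-11\right) \left(-2\right)} = \frac{1}{\left(- \frac{1}{5}\right) 4 \left(-11\right) \left(-2\right)} = \frac{1}{\left(- \frac{4}{5}\right) \left(-11\right) \left(-2\right)} = \frac{1}{\frac{44}{5} \left(-2\right)} = \frac{1}{- \frac{88}{5}} = - \frac{5}{88}$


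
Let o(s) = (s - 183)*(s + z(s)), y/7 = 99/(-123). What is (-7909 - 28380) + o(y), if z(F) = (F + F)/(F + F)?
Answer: -59532349/1681 ≈ -35415.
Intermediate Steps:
y = -231/41 (y = 7*(99/(-123)) = 7*(99*(-1/123)) = 7*(-33/41) = -231/41 ≈ -5.6341)
z(F) = 1 (z(F) = (2*F)/((2*F)) = (2*F)*(1/(2*F)) = 1)
o(s) = (1 + s)*(-183 + s) (o(s) = (s - 183)*(s + 1) = (-183 + s)*(1 + s) = (1 + s)*(-183 + s))
(-7909 - 28380) + o(y) = (-7909 - 28380) + (-183 + (-231/41)² - 182*(-231/41)) = -36289 + (-183 + 53361/1681 + 42042/41) = -36289 + 1469460/1681 = -59532349/1681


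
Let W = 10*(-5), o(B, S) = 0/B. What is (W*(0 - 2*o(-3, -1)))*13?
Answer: 0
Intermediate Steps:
o(B, S) = 0
W = -50
(W*(0 - 2*o(-3, -1)))*13 = -50*(0 - 2*0)*13 = -50*(0 + 0)*13 = -50*0*13 = 0*13 = 0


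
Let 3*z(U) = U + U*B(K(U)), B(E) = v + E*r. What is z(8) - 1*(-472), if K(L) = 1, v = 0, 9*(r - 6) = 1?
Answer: 13256/27 ≈ 490.96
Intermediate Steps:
r = 55/9 (r = 6 + (1/9)*1 = 6 + 1/9 = 55/9 ≈ 6.1111)
B(E) = 55*E/9 (B(E) = 0 + E*(55/9) = 0 + 55*E/9 = 55*E/9)
z(U) = 64*U/27 (z(U) = (U + U*((55/9)*1))/3 = (U + U*(55/9))/3 = (U + 55*U/9)/3 = (64*U/9)/3 = 64*U/27)
z(8) - 1*(-472) = (64/27)*8 - 1*(-472) = 512/27 + 472 = 13256/27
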